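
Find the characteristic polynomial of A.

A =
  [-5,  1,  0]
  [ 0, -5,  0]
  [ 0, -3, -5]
x^3 + 15*x^2 + 75*x + 125

Expanding det(x·I − A) (e.g. by cofactor expansion or by noting that A is similar to its Jordan form J, which has the same characteristic polynomial as A) gives
  χ_A(x) = x^3 + 15*x^2 + 75*x + 125
which factors as (x + 5)^3. The eigenvalues (with algebraic multiplicities) are λ = -5 with multiplicity 3.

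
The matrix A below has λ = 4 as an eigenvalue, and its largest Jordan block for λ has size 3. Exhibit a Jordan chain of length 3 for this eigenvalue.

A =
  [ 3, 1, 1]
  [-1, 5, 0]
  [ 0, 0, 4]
A Jordan chain for λ = 4 of length 3:
v_1 = (-1, -1, 0)ᵀ
v_2 = (1, 0, 0)ᵀ
v_3 = (0, 0, 1)ᵀ

Let N = A − (4)·I. We want v_3 with N^3 v_3 = 0 but N^2 v_3 ≠ 0; then v_{j-1} := N · v_j for j = 3, …, 2.

Pick v_3 = (0, 0, 1)ᵀ.
Then v_2 = N · v_3 = (1, 0, 0)ᵀ.
Then v_1 = N · v_2 = (-1, -1, 0)ᵀ.

Sanity check: (A − (4)·I) v_1 = (0, 0, 0)ᵀ = 0. ✓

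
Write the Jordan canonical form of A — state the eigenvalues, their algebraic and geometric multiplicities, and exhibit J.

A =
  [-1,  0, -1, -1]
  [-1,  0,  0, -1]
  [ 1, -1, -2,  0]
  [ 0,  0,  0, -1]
J_3(-1) ⊕ J_1(-1)

The characteristic polynomial is
  det(x·I − A) = x^4 + 4*x^3 + 6*x^2 + 4*x + 1 = (x + 1)^4

Eigenvalues and multiplicities (the geometric multiplicity of λ is n − rank(A − λI), which equals the number of Jordan blocks for λ):
  λ = -1: algebraic multiplicity = 4, geometric multiplicity = 2

Determining the block sizes for each eigenvalue:
  λ = -1: with am = 4 and gm = 2, the partition is not yet determined (e.g. several partitions of 4 into 2 parts exist). Let N = A − (-1)·I. Computing rank(N^1) = 2, rank(N^2) = 1, rank(N^3) = 0; the number of blocks of size ≥ j is rank(N^{j−1}) − rank(N^j), giving [2, 1, 1]. So we have 1 block(s) of size 3, 1 block(s) of size 1 → block sizes [3, 1]

Assembling the blocks gives a Jordan form
J =
  [-1,  1,  0,  0]
  [ 0, -1,  1,  0]
  [ 0,  0, -1,  0]
  [ 0,  0,  0, -1]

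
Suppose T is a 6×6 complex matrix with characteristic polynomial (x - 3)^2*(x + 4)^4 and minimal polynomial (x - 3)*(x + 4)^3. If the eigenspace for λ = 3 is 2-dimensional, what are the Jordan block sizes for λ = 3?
Block sizes for λ = 3: [1, 1]

Step 1 — from the characteristic polynomial, algebraic multiplicity of λ = 3 is 2. From dim ker(T − (3)·I) = 2, there are exactly 2 Jordan blocks for λ = 3.
Step 2 — from the minimal polynomial, the factor (x − 3) tells us the largest block for λ = 3 has size 1.
Step 3 — with total size 2, 2 blocks, and largest block 1, the block sizes (in nonincreasing order) are [1, 1].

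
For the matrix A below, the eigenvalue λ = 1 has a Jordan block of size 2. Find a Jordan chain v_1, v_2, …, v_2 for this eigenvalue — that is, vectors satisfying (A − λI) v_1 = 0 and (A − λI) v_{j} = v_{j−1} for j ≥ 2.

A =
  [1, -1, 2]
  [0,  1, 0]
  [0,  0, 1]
A Jordan chain for λ = 1 of length 2:
v_1 = (-1, 0, 0)ᵀ
v_2 = (0, 1, 0)ᵀ

Let N = A − (1)·I. We want v_2 with N^2 v_2 = 0 but N^1 v_2 ≠ 0; then v_{j-1} := N · v_j for j = 2, …, 2.

Pick v_2 = (0, 1, 0)ᵀ.
Then v_1 = N · v_2 = (-1, 0, 0)ᵀ.

Sanity check: (A − (1)·I) v_1 = (0, 0, 0)ᵀ = 0. ✓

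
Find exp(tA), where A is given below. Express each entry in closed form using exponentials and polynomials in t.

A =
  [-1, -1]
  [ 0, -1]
e^{tA} =
  [exp(-t), -t*exp(-t)]
  [0, exp(-t)]

Strategy: write A = P · J · P⁻¹ where J is a Jordan canonical form, so e^{tA} = P · e^{tJ} · P⁻¹, and e^{tJ} can be computed block-by-block.

A has Jordan form
J =
  [-1,  1]
  [ 0, -1]
(up to reordering of blocks).

Per-block formulas:
  For a 2×2 Jordan block J_2(-1): exp(t · J_2(-1)) = e^(-1t)·(I + t·N), where N is the 2×2 nilpotent shift.

After assembling e^{tJ} and conjugating by P, we get:

e^{tA} =
  [exp(-t), -t*exp(-t)]
  [0, exp(-t)]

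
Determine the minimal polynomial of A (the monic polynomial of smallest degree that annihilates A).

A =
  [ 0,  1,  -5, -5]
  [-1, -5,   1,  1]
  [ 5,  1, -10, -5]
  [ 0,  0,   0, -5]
x^3 + 15*x^2 + 75*x + 125

The characteristic polynomial is χ_A(x) = (x + 5)^4, so the eigenvalues are known. The minimal polynomial is
  m_A(x) = Π_λ (x − λ)^{k_λ}
where k_λ is the size of the *largest* Jordan block for λ (equivalently, the smallest k with (A − λI)^k v = 0 for every generalised eigenvector v of λ).

  λ = -5: largest Jordan block has size 3, contributing (x + 5)^3

So m_A(x) = (x + 5)^3 = x^3 + 15*x^2 + 75*x + 125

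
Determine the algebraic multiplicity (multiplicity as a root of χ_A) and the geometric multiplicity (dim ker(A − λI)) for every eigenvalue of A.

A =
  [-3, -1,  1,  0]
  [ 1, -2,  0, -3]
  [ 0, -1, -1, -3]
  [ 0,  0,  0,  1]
λ = -2: alg = 3, geom = 1; λ = 1: alg = 1, geom = 1

Step 1 — factor the characteristic polynomial to read off the algebraic multiplicities:
  χ_A(x) = (x - 1)*(x + 2)^3

Step 2 — compute geometric multiplicities via the rank-nullity identity g(λ) = n − rank(A − λI):
  rank(A − (-2)·I) = 3, so dim ker(A − (-2)·I) = n − 3 = 1
  rank(A − (1)·I) = 3, so dim ker(A − (1)·I) = n − 3 = 1

Summary:
  λ = -2: algebraic multiplicity = 3, geometric multiplicity = 1
  λ = 1: algebraic multiplicity = 1, geometric multiplicity = 1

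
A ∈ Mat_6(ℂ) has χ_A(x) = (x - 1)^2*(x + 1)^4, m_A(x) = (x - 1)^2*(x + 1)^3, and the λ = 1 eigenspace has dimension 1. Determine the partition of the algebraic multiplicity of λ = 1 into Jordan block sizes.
Block sizes for λ = 1: [2]

Step 1 — from the characteristic polynomial, algebraic multiplicity of λ = 1 is 2. From dim ker(A − (1)·I) = 1, there are exactly 1 Jordan blocks for λ = 1.
Step 2 — from the minimal polynomial, the factor (x − 1)^2 tells us the largest block for λ = 1 has size 2.
Step 3 — with total size 2, 1 blocks, and largest block 2, the block sizes (in nonincreasing order) are [2].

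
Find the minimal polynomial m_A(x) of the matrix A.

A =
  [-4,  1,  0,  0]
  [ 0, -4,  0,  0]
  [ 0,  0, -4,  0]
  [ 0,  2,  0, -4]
x^2 + 8*x + 16

The characteristic polynomial is χ_A(x) = (x + 4)^4, so the eigenvalues are known. The minimal polynomial is
  m_A(x) = Π_λ (x − λ)^{k_λ}
where k_λ is the size of the *largest* Jordan block for λ (equivalently, the smallest k with (A − λI)^k v = 0 for every generalised eigenvector v of λ).

  λ = -4: largest Jordan block has size 2, contributing (x + 4)^2

So m_A(x) = (x + 4)^2 = x^2 + 8*x + 16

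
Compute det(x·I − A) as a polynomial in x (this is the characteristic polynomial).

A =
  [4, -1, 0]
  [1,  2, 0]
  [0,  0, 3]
x^3 - 9*x^2 + 27*x - 27

Expanding det(x·I − A) (e.g. by cofactor expansion or by noting that A is similar to its Jordan form J, which has the same characteristic polynomial as A) gives
  χ_A(x) = x^3 - 9*x^2 + 27*x - 27
which factors as (x - 3)^3. The eigenvalues (with algebraic multiplicities) are λ = 3 with multiplicity 3.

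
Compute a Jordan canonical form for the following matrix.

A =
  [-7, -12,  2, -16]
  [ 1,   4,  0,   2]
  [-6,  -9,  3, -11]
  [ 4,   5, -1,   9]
J_2(2) ⊕ J_1(2) ⊕ J_1(3)

The characteristic polynomial is
  det(x·I − A) = x^4 - 9*x^3 + 30*x^2 - 44*x + 24 = (x - 3)*(x - 2)^3

Eigenvalues and multiplicities (the geometric multiplicity of λ is n − rank(A − λI), which equals the number of Jordan blocks for λ):
  λ = 2: algebraic multiplicity = 3, geometric multiplicity = 2
  λ = 3: algebraic multiplicity = 1, geometric multiplicity = 1

Determining the block sizes for each eigenvalue:
  λ = 2: 2 blocks summing to 3 forces exactly one block of size 2 and the rest size 1 → block sizes [2, 1]
  λ = 3: one block (gm = 1), so the single block has size am = 1 → block sizes [1]

Assembling the blocks gives a Jordan form
J =
  [2, 1, 0, 0]
  [0, 2, 0, 0]
  [0, 0, 2, 0]
  [0, 0, 0, 3]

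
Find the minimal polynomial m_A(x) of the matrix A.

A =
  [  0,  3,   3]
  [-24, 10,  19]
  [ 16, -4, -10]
x^3

The characteristic polynomial is χ_A(x) = x^3, so the eigenvalues are known. The minimal polynomial is
  m_A(x) = Π_λ (x − λ)^{k_λ}
where k_λ is the size of the *largest* Jordan block for λ (equivalently, the smallest k with (A − λI)^k v = 0 for every generalised eigenvector v of λ).

  λ = 0: largest Jordan block has size 3, contributing (x − 0)^3

So m_A(x) = x^3 = x^3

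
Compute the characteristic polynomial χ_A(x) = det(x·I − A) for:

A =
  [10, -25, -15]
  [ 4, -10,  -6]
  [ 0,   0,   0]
x^3

Expanding det(x·I − A) (e.g. by cofactor expansion or by noting that A is similar to its Jordan form J, which has the same characteristic polynomial as A) gives
  χ_A(x) = x^3
which factors as x^3. The eigenvalues (with algebraic multiplicities) are λ = 0 with multiplicity 3.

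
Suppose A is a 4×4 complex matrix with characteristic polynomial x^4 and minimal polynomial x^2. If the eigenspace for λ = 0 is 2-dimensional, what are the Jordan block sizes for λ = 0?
Block sizes for λ = 0: [2, 2]

Step 1 — from the characteristic polynomial, algebraic multiplicity of λ = 0 is 4. From dim ker(A − (0)·I) = 2, there are exactly 2 Jordan blocks for λ = 0.
Step 2 — from the minimal polynomial, the factor (x − 0)^2 tells us the largest block for λ = 0 has size 2.
Step 3 — with total size 4, 2 blocks, and largest block 2, the block sizes (in nonincreasing order) are [2, 2].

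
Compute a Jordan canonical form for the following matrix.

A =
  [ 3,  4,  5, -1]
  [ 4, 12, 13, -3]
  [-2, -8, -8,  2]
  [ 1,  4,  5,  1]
J_3(2) ⊕ J_1(2)

The characteristic polynomial is
  det(x·I − A) = x^4 - 8*x^3 + 24*x^2 - 32*x + 16 = (x - 2)^4

Eigenvalues and multiplicities (the geometric multiplicity of λ is n − rank(A − λI), which equals the number of Jordan blocks for λ):
  λ = 2: algebraic multiplicity = 4, geometric multiplicity = 2

Determining the block sizes for each eigenvalue:
  λ = 2: with am = 4 and gm = 2, the partition is not yet determined (e.g. several partitions of 4 into 2 parts exist). Let N = A − (2)·I. Computing rank(N^1) = 2, rank(N^2) = 1, rank(N^3) = 0; the number of blocks of size ≥ j is rank(N^{j−1}) − rank(N^j), giving [2, 1, 1]. So we have 1 block(s) of size 3, 1 block(s) of size 1 → block sizes [3, 1]

Assembling the blocks gives a Jordan form
J =
  [2, 1, 0, 0]
  [0, 2, 1, 0]
  [0, 0, 2, 0]
  [0, 0, 0, 2]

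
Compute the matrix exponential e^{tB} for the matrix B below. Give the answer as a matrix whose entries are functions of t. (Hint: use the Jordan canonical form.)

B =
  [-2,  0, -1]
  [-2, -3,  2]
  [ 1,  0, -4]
e^{tB} =
  [t*exp(-3*t) + exp(-3*t), 0, -t*exp(-3*t)]
  [-2*t*exp(-3*t), exp(-3*t), 2*t*exp(-3*t)]
  [t*exp(-3*t), 0, -t*exp(-3*t) + exp(-3*t)]

Strategy: write B = P · J · P⁻¹ where J is a Jordan canonical form, so e^{tB} = P · e^{tJ} · P⁻¹, and e^{tJ} can be computed block-by-block.

B has Jordan form
J =
  [-3,  1,  0]
  [ 0, -3,  0]
  [ 0,  0, -3]
(up to reordering of blocks).

Per-block formulas:
  For a 2×2 Jordan block J_2(-3): exp(t · J_2(-3)) = e^(-3t)·(I + t·N), where N is the 2×2 nilpotent shift.
  For a 1×1 block at λ = -3: exp(t · [-3]) = [e^(-3t)].

After assembling e^{tJ} and conjugating by P, we get:

e^{tB} =
  [t*exp(-3*t) + exp(-3*t), 0, -t*exp(-3*t)]
  [-2*t*exp(-3*t), exp(-3*t), 2*t*exp(-3*t)]
  [t*exp(-3*t), 0, -t*exp(-3*t) + exp(-3*t)]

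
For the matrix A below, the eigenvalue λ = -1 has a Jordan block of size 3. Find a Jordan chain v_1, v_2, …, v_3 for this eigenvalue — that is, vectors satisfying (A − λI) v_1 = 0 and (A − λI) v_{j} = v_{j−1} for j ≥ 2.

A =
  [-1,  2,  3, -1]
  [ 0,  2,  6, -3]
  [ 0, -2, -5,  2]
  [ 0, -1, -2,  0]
A Jordan chain for λ = -1 of length 3:
v_1 = (1, 0, 0, 0)ᵀ
v_2 = (2, 3, -2, -1)ᵀ
v_3 = (0, 1, 0, 0)ᵀ

Let N = A − (-1)·I. We want v_3 with N^3 v_3 = 0 but N^2 v_3 ≠ 0; then v_{j-1} := N · v_j for j = 3, …, 2.

Pick v_3 = (0, 1, 0, 0)ᵀ.
Then v_2 = N · v_3 = (2, 3, -2, -1)ᵀ.
Then v_1 = N · v_2 = (1, 0, 0, 0)ᵀ.

Sanity check: (A − (-1)·I) v_1 = (0, 0, 0, 0)ᵀ = 0. ✓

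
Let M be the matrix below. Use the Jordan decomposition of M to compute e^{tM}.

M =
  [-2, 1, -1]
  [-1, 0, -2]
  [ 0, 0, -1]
e^{tM} =
  [-t*exp(-t) + exp(-t), t*exp(-t), -t^2*exp(-t)/2 - t*exp(-t)]
  [-t*exp(-t), t*exp(-t) + exp(-t), -t^2*exp(-t)/2 - 2*t*exp(-t)]
  [0, 0, exp(-t)]

Strategy: write M = P · J · P⁻¹ where J is a Jordan canonical form, so e^{tM} = P · e^{tJ} · P⁻¹, and e^{tJ} can be computed block-by-block.

M has Jordan form
J =
  [-1,  1,  0]
  [ 0, -1,  1]
  [ 0,  0, -1]
(up to reordering of blocks).

Per-block formulas:
  For a 3×3 Jordan block J_3(-1): exp(t · J_3(-1)) = e^(-1t)·(I + t·N + (t^2/2)·N^2), where N is the 3×3 nilpotent shift.

After assembling e^{tJ} and conjugating by P, we get:

e^{tM} =
  [-t*exp(-t) + exp(-t), t*exp(-t), -t^2*exp(-t)/2 - t*exp(-t)]
  [-t*exp(-t), t*exp(-t) + exp(-t), -t^2*exp(-t)/2 - 2*t*exp(-t)]
  [0, 0, exp(-t)]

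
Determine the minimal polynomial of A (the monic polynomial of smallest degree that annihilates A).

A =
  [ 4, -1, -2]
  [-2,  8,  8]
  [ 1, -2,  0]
x^3 - 12*x^2 + 48*x - 64

The characteristic polynomial is χ_A(x) = (x - 4)^3, so the eigenvalues are known. The minimal polynomial is
  m_A(x) = Π_λ (x − λ)^{k_λ}
where k_λ is the size of the *largest* Jordan block for λ (equivalently, the smallest k with (A − λI)^k v = 0 for every generalised eigenvector v of λ).

  λ = 4: largest Jordan block has size 3, contributing (x − 4)^3

So m_A(x) = (x - 4)^3 = x^3 - 12*x^2 + 48*x - 64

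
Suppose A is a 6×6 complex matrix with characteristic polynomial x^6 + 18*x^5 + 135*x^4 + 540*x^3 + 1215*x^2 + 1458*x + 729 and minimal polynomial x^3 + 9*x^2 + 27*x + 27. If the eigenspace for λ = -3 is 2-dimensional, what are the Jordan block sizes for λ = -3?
Block sizes for λ = -3: [3, 3]

Step 1 — from the characteristic polynomial, algebraic multiplicity of λ = -3 is 6. From dim ker(A − (-3)·I) = 2, there are exactly 2 Jordan blocks for λ = -3.
Step 2 — from the minimal polynomial, the factor (x + 3)^3 tells us the largest block for λ = -3 has size 3.
Step 3 — with total size 6, 2 blocks, and largest block 3, the block sizes (in nonincreasing order) are [3, 3].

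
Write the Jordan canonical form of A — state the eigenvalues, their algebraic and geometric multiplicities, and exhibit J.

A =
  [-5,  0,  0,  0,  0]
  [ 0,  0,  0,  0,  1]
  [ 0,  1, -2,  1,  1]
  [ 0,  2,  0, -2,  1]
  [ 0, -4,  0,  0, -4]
J_1(-5) ⊕ J_2(-2) ⊕ J_2(-2)

The characteristic polynomial is
  det(x·I − A) = x^5 + 13*x^4 + 64*x^3 + 152*x^2 + 176*x + 80 = (x + 2)^4*(x + 5)

Eigenvalues and multiplicities (the geometric multiplicity of λ is n − rank(A − λI), which equals the number of Jordan blocks for λ):
  λ = -5: algebraic multiplicity = 1, geometric multiplicity = 1
  λ = -2: algebraic multiplicity = 4, geometric multiplicity = 2

Determining the block sizes for each eigenvalue:
  λ = -5: one block (gm = 1), so the single block has size am = 1 → block sizes [1]
  λ = -2: with am = 4 and gm = 2, the partition is not yet determined (e.g. several partitions of 4 into 2 parts exist). Let N = A − (-2)·I. Computing rank(N^1) = 3, rank(N^2) = 1; the number of blocks of size ≥ j is rank(N^{j−1}) − rank(N^j), giving [2, 2]. So we have 2 block(s) of size 2 → block sizes [2, 2]

Assembling the blocks gives a Jordan form
J =
  [-5,  0,  0,  0,  0]
  [ 0, -2,  1,  0,  0]
  [ 0,  0, -2,  0,  0]
  [ 0,  0,  0, -2,  1]
  [ 0,  0,  0,  0, -2]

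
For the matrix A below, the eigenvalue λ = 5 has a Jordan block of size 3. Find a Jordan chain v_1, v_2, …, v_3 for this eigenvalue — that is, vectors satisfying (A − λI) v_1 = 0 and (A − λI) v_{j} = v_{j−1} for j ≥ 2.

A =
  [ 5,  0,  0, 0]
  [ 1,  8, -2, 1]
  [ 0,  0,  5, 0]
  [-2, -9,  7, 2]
A Jordan chain for λ = 5 of length 3:
v_1 = (0, 1, 0, -3)ᵀ
v_2 = (0, 1, 0, -2)ᵀ
v_3 = (1, 0, 0, 0)ᵀ

Let N = A − (5)·I. We want v_3 with N^3 v_3 = 0 but N^2 v_3 ≠ 0; then v_{j-1} := N · v_j for j = 3, …, 2.

Pick v_3 = (1, 0, 0, 0)ᵀ.
Then v_2 = N · v_3 = (0, 1, 0, -2)ᵀ.
Then v_1 = N · v_2 = (0, 1, 0, -3)ᵀ.

Sanity check: (A − (5)·I) v_1 = (0, 0, 0, 0)ᵀ = 0. ✓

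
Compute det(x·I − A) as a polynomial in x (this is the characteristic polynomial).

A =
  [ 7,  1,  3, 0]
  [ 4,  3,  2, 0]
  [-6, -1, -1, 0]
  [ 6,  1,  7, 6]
x^4 - 15*x^3 + 81*x^2 - 189*x + 162

Expanding det(x·I − A) (e.g. by cofactor expansion or by noting that A is similar to its Jordan form J, which has the same characteristic polynomial as A) gives
  χ_A(x) = x^4 - 15*x^3 + 81*x^2 - 189*x + 162
which factors as (x - 6)*(x - 3)^3. The eigenvalues (with algebraic multiplicities) are λ = 3 with multiplicity 3, λ = 6 with multiplicity 1.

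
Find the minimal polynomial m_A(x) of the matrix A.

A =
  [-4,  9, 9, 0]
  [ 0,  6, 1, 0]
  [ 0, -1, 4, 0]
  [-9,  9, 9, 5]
x^3 - 6*x^2 - 15*x + 100

The characteristic polynomial is χ_A(x) = (x - 5)^3*(x + 4), so the eigenvalues are known. The minimal polynomial is
  m_A(x) = Π_λ (x − λ)^{k_λ}
where k_λ is the size of the *largest* Jordan block for λ (equivalently, the smallest k with (A − λI)^k v = 0 for every generalised eigenvector v of λ).

  λ = -4: largest Jordan block has size 1, contributing (x + 4)
  λ = 5: largest Jordan block has size 2, contributing (x − 5)^2

So m_A(x) = (x - 5)^2*(x + 4) = x^3 - 6*x^2 - 15*x + 100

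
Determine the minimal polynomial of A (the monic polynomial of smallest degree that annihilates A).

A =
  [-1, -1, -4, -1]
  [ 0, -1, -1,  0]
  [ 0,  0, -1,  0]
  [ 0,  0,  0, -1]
x^3 + 3*x^2 + 3*x + 1

The characteristic polynomial is χ_A(x) = (x + 1)^4, so the eigenvalues are known. The minimal polynomial is
  m_A(x) = Π_λ (x − λ)^{k_λ}
where k_λ is the size of the *largest* Jordan block for λ (equivalently, the smallest k with (A − λI)^k v = 0 for every generalised eigenvector v of λ).

  λ = -1: largest Jordan block has size 3, contributing (x + 1)^3

So m_A(x) = (x + 1)^3 = x^3 + 3*x^2 + 3*x + 1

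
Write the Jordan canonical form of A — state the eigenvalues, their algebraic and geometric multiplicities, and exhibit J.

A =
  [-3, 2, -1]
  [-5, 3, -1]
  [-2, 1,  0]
J_3(0)

The characteristic polynomial is
  det(x·I − A) = x^3

Eigenvalues and multiplicities (the geometric multiplicity of λ is n − rank(A − λI), which equals the number of Jordan blocks for λ):
  λ = 0: algebraic multiplicity = 3, geometric multiplicity = 1

Determining the block sizes for each eigenvalue:
  λ = 0: one block (gm = 1), so the single block has size am = 3 → block sizes [3]

Assembling the blocks gives a Jordan form
J =
  [0, 1, 0]
  [0, 0, 1]
  [0, 0, 0]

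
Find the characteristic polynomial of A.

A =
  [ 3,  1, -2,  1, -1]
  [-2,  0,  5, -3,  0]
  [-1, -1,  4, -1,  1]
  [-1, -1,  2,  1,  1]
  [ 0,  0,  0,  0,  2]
x^5 - 10*x^4 + 40*x^3 - 80*x^2 + 80*x - 32

Expanding det(x·I − A) (e.g. by cofactor expansion or by noting that A is similar to its Jordan form J, which has the same characteristic polynomial as A) gives
  χ_A(x) = x^5 - 10*x^4 + 40*x^3 - 80*x^2 + 80*x - 32
which factors as (x - 2)^5. The eigenvalues (with algebraic multiplicities) are λ = 2 with multiplicity 5.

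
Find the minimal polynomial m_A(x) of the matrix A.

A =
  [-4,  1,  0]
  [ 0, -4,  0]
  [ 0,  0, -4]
x^2 + 8*x + 16

The characteristic polynomial is χ_A(x) = (x + 4)^3, so the eigenvalues are known. The minimal polynomial is
  m_A(x) = Π_λ (x − λ)^{k_λ}
where k_λ is the size of the *largest* Jordan block for λ (equivalently, the smallest k with (A − λI)^k v = 0 for every generalised eigenvector v of λ).

  λ = -4: largest Jordan block has size 2, contributing (x + 4)^2

So m_A(x) = (x + 4)^2 = x^2 + 8*x + 16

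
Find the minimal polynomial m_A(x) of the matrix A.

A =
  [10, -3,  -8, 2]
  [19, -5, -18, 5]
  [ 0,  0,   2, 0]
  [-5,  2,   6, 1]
x^3 - 6*x^2 + 12*x - 8

The characteristic polynomial is χ_A(x) = (x - 2)^4, so the eigenvalues are known. The minimal polynomial is
  m_A(x) = Π_λ (x − λ)^{k_λ}
where k_λ is the size of the *largest* Jordan block for λ (equivalently, the smallest k with (A − λI)^k v = 0 for every generalised eigenvector v of λ).

  λ = 2: largest Jordan block has size 3, contributing (x − 2)^3

So m_A(x) = (x - 2)^3 = x^3 - 6*x^2 + 12*x - 8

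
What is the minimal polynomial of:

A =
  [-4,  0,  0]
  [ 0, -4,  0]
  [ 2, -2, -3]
x^2 + 7*x + 12

The characteristic polynomial is χ_A(x) = (x + 3)*(x + 4)^2, so the eigenvalues are known. The minimal polynomial is
  m_A(x) = Π_λ (x − λ)^{k_λ}
where k_λ is the size of the *largest* Jordan block for λ (equivalently, the smallest k with (A − λI)^k v = 0 for every generalised eigenvector v of λ).

  λ = -4: largest Jordan block has size 1, contributing (x + 4)
  λ = -3: largest Jordan block has size 1, contributing (x + 3)

So m_A(x) = (x + 3)*(x + 4) = x^2 + 7*x + 12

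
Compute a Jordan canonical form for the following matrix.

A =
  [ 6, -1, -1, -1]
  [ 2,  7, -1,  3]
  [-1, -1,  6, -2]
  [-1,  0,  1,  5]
J_2(6) ⊕ J_2(6)

The characteristic polynomial is
  det(x·I − A) = x^4 - 24*x^3 + 216*x^2 - 864*x + 1296 = (x - 6)^4

Eigenvalues and multiplicities (the geometric multiplicity of λ is n − rank(A − λI), which equals the number of Jordan blocks for λ):
  λ = 6: algebraic multiplicity = 4, geometric multiplicity = 2

Determining the block sizes for each eigenvalue:
  λ = 6: with am = 4 and gm = 2, the partition is not yet determined (e.g. several partitions of 4 into 2 parts exist). Let N = A − (6)·I. Computing rank(N^1) = 2, rank(N^2) = 0; the number of blocks of size ≥ j is rank(N^{j−1}) − rank(N^j), giving [2, 2]. So we have 2 block(s) of size 2 → block sizes [2, 2]

Assembling the blocks gives a Jordan form
J =
  [6, 1, 0, 0]
  [0, 6, 0, 0]
  [0, 0, 6, 1]
  [0, 0, 0, 6]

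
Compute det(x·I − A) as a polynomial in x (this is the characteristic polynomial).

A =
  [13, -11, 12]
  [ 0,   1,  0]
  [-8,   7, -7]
x^3 - 7*x^2 + 11*x - 5

Expanding det(x·I − A) (e.g. by cofactor expansion or by noting that A is similar to its Jordan form J, which has the same characteristic polynomial as A) gives
  χ_A(x) = x^3 - 7*x^2 + 11*x - 5
which factors as (x - 5)*(x - 1)^2. The eigenvalues (with algebraic multiplicities) are λ = 1 with multiplicity 2, λ = 5 with multiplicity 1.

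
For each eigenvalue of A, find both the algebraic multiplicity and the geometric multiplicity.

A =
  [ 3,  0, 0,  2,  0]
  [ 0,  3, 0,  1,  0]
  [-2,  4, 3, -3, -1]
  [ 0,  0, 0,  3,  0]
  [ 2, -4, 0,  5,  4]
λ = 3: alg = 4, geom = 3; λ = 4: alg = 1, geom = 1

Step 1 — factor the characteristic polynomial to read off the algebraic multiplicities:
  χ_A(x) = (x - 4)*(x - 3)^4

Step 2 — compute geometric multiplicities via the rank-nullity identity g(λ) = n − rank(A − λI):
  rank(A − (3)·I) = 2, so dim ker(A − (3)·I) = n − 2 = 3
  rank(A − (4)·I) = 4, so dim ker(A − (4)·I) = n − 4 = 1

Summary:
  λ = 3: algebraic multiplicity = 4, geometric multiplicity = 3
  λ = 4: algebraic multiplicity = 1, geometric multiplicity = 1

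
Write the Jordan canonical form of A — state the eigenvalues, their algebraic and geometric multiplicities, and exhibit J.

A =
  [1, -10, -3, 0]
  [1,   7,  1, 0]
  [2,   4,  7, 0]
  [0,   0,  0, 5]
J_3(5) ⊕ J_1(5)

The characteristic polynomial is
  det(x·I − A) = x^4 - 20*x^3 + 150*x^2 - 500*x + 625 = (x - 5)^4

Eigenvalues and multiplicities (the geometric multiplicity of λ is n − rank(A − λI), which equals the number of Jordan blocks for λ):
  λ = 5: algebraic multiplicity = 4, geometric multiplicity = 2

Determining the block sizes for each eigenvalue:
  λ = 5: with am = 4 and gm = 2, the partition is not yet determined (e.g. several partitions of 4 into 2 parts exist). Let N = A − (5)·I. Computing rank(N^1) = 2, rank(N^2) = 1, rank(N^3) = 0; the number of blocks of size ≥ j is rank(N^{j−1}) − rank(N^j), giving [2, 1, 1]. So we have 1 block(s) of size 3, 1 block(s) of size 1 → block sizes [3, 1]

Assembling the blocks gives a Jordan form
J =
  [5, 1, 0, 0]
  [0, 5, 1, 0]
  [0, 0, 5, 0]
  [0, 0, 0, 5]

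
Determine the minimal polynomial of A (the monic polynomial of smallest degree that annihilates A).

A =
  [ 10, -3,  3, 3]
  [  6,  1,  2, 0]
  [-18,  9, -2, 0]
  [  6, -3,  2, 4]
x^3 - 9*x^2 + 24*x - 16

The characteristic polynomial is χ_A(x) = (x - 4)^3*(x - 1), so the eigenvalues are known. The minimal polynomial is
  m_A(x) = Π_λ (x − λ)^{k_λ}
where k_λ is the size of the *largest* Jordan block for λ (equivalently, the smallest k with (A − λI)^k v = 0 for every generalised eigenvector v of λ).

  λ = 1: largest Jordan block has size 1, contributing (x − 1)
  λ = 4: largest Jordan block has size 2, contributing (x − 4)^2

So m_A(x) = (x - 4)^2*(x - 1) = x^3 - 9*x^2 + 24*x - 16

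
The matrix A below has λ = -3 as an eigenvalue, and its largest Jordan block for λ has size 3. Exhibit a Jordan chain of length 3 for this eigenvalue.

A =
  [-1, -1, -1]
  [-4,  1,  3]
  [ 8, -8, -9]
A Jordan chain for λ = -3 of length 3:
v_1 = (2, -4, 8)ᵀ
v_2 = (-1, 4, -8)ᵀ
v_3 = (0, 1, 0)ᵀ

Let N = A − (-3)·I. We want v_3 with N^3 v_3 = 0 but N^2 v_3 ≠ 0; then v_{j-1} := N · v_j for j = 3, …, 2.

Pick v_3 = (0, 1, 0)ᵀ.
Then v_2 = N · v_3 = (-1, 4, -8)ᵀ.
Then v_1 = N · v_2 = (2, -4, 8)ᵀ.

Sanity check: (A − (-3)·I) v_1 = (0, 0, 0)ᵀ = 0. ✓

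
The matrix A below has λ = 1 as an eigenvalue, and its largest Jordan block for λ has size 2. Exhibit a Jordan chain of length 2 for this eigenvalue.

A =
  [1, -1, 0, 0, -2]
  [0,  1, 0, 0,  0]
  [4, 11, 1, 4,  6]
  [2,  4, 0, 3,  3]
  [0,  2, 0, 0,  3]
A Jordan chain for λ = 1 of length 2:
v_1 = (-1, 0, -1, 1, 0)ᵀ
v_2 = (1, -1, 0, 0, 1)ᵀ

Let N = A − (1)·I. We want v_2 with N^2 v_2 = 0 but N^1 v_2 ≠ 0; then v_{j-1} := N · v_j for j = 2, …, 2.

Pick v_2 = (1, -1, 0, 0, 1)ᵀ.
Then v_1 = N · v_2 = (-1, 0, -1, 1, 0)ᵀ.

Sanity check: (A − (1)·I) v_1 = (0, 0, 0, 0, 0)ᵀ = 0. ✓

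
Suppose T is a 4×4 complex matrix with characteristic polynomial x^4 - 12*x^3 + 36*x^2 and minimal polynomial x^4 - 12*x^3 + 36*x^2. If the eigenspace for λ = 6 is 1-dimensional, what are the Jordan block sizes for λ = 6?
Block sizes for λ = 6: [2]

Step 1 — from the characteristic polynomial, algebraic multiplicity of λ = 6 is 2. From dim ker(T − (6)·I) = 1, there are exactly 1 Jordan blocks for λ = 6.
Step 2 — from the minimal polynomial, the factor (x − 6)^2 tells us the largest block for λ = 6 has size 2.
Step 3 — with total size 2, 1 blocks, and largest block 2, the block sizes (in nonincreasing order) are [2].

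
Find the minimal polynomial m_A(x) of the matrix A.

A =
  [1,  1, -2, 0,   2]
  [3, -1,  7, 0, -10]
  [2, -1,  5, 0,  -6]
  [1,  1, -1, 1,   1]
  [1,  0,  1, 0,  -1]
x^3 - 3*x^2 + 3*x - 1

The characteristic polynomial is χ_A(x) = (x - 1)^5, so the eigenvalues are known. The minimal polynomial is
  m_A(x) = Π_λ (x − λ)^{k_λ}
where k_λ is the size of the *largest* Jordan block for λ (equivalently, the smallest k with (A − λI)^k v = 0 for every generalised eigenvector v of λ).

  λ = 1: largest Jordan block has size 3, contributing (x − 1)^3

So m_A(x) = (x - 1)^3 = x^3 - 3*x^2 + 3*x - 1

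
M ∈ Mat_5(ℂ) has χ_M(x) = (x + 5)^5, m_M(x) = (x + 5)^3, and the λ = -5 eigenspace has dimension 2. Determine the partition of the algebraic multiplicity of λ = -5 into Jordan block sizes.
Block sizes for λ = -5: [3, 2]

Step 1 — from the characteristic polynomial, algebraic multiplicity of λ = -5 is 5. From dim ker(M − (-5)·I) = 2, there are exactly 2 Jordan blocks for λ = -5.
Step 2 — from the minimal polynomial, the factor (x + 5)^3 tells us the largest block for λ = -5 has size 3.
Step 3 — with total size 5, 2 blocks, and largest block 3, the block sizes (in nonincreasing order) are [3, 2].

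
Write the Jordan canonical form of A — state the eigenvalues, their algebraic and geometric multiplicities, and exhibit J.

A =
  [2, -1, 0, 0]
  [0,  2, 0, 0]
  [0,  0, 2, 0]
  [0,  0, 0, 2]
J_2(2) ⊕ J_1(2) ⊕ J_1(2)

The characteristic polynomial is
  det(x·I − A) = x^4 - 8*x^3 + 24*x^2 - 32*x + 16 = (x - 2)^4

Eigenvalues and multiplicities (the geometric multiplicity of λ is n − rank(A − λI), which equals the number of Jordan blocks for λ):
  λ = 2: algebraic multiplicity = 4, geometric multiplicity = 3

Determining the block sizes for each eigenvalue:
  λ = 2: 3 blocks summing to 4 forces exactly one block of size 2 and the rest size 1 → block sizes [2, 1, 1]

Assembling the blocks gives a Jordan form
J =
  [2, 1, 0, 0]
  [0, 2, 0, 0]
  [0, 0, 2, 0]
  [0, 0, 0, 2]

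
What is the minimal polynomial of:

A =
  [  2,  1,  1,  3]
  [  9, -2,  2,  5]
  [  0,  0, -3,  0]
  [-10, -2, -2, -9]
x^3 + 9*x^2 + 27*x + 27

The characteristic polynomial is χ_A(x) = (x + 3)^4, so the eigenvalues are known. The minimal polynomial is
  m_A(x) = Π_λ (x − λ)^{k_λ}
where k_λ is the size of the *largest* Jordan block for λ (equivalently, the smallest k with (A − λI)^k v = 0 for every generalised eigenvector v of λ).

  λ = -3: largest Jordan block has size 3, contributing (x + 3)^3

So m_A(x) = (x + 3)^3 = x^3 + 9*x^2 + 27*x + 27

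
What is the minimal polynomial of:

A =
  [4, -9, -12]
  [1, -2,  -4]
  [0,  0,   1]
x^2 - 2*x + 1

The characteristic polynomial is χ_A(x) = (x - 1)^3, so the eigenvalues are known. The minimal polynomial is
  m_A(x) = Π_λ (x − λ)^{k_λ}
where k_λ is the size of the *largest* Jordan block for λ (equivalently, the smallest k with (A − λI)^k v = 0 for every generalised eigenvector v of λ).

  λ = 1: largest Jordan block has size 2, contributing (x − 1)^2

So m_A(x) = (x - 1)^2 = x^2 - 2*x + 1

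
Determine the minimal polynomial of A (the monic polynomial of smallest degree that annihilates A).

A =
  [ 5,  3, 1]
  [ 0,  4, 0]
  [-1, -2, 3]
x^3 - 12*x^2 + 48*x - 64

The characteristic polynomial is χ_A(x) = (x - 4)^3, so the eigenvalues are known. The minimal polynomial is
  m_A(x) = Π_λ (x − λ)^{k_λ}
where k_λ is the size of the *largest* Jordan block for λ (equivalently, the smallest k with (A − λI)^k v = 0 for every generalised eigenvector v of λ).

  λ = 4: largest Jordan block has size 3, contributing (x − 4)^3

So m_A(x) = (x - 4)^3 = x^3 - 12*x^2 + 48*x - 64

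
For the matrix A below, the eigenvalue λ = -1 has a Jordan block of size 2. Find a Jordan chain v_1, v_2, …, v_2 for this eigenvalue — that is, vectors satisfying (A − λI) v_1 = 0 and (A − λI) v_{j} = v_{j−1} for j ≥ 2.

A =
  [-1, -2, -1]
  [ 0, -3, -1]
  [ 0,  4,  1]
A Jordan chain for λ = -1 of length 2:
v_1 = (-2, -2, 4)ᵀ
v_2 = (0, 1, 0)ᵀ

Let N = A − (-1)·I. We want v_2 with N^2 v_2 = 0 but N^1 v_2 ≠ 0; then v_{j-1} := N · v_j for j = 2, …, 2.

Pick v_2 = (0, 1, 0)ᵀ.
Then v_1 = N · v_2 = (-2, -2, 4)ᵀ.

Sanity check: (A − (-1)·I) v_1 = (0, 0, 0)ᵀ = 0. ✓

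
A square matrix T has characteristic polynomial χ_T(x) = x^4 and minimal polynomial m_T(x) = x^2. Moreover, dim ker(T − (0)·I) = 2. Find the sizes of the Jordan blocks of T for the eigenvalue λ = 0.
Block sizes for λ = 0: [2, 2]

Step 1 — from the characteristic polynomial, algebraic multiplicity of λ = 0 is 4. From dim ker(T − (0)·I) = 2, there are exactly 2 Jordan blocks for λ = 0.
Step 2 — from the minimal polynomial, the factor (x − 0)^2 tells us the largest block for λ = 0 has size 2.
Step 3 — with total size 4, 2 blocks, and largest block 2, the block sizes (in nonincreasing order) are [2, 2].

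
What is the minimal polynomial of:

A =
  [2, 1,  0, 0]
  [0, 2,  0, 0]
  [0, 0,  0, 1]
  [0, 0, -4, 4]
x^2 - 4*x + 4

The characteristic polynomial is χ_A(x) = (x - 2)^4, so the eigenvalues are known. The minimal polynomial is
  m_A(x) = Π_λ (x − λ)^{k_λ}
where k_λ is the size of the *largest* Jordan block for λ (equivalently, the smallest k with (A − λI)^k v = 0 for every generalised eigenvector v of λ).

  λ = 2: largest Jordan block has size 2, contributing (x − 2)^2

So m_A(x) = (x - 2)^2 = x^2 - 4*x + 4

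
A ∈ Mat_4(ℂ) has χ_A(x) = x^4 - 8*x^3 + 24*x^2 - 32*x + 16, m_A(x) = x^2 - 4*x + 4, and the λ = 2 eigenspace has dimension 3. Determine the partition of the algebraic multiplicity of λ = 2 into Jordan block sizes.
Block sizes for λ = 2: [2, 1, 1]

Step 1 — from the characteristic polynomial, algebraic multiplicity of λ = 2 is 4. From dim ker(A − (2)·I) = 3, there are exactly 3 Jordan blocks for λ = 2.
Step 2 — from the minimal polynomial, the factor (x − 2)^2 tells us the largest block for λ = 2 has size 2.
Step 3 — with total size 4, 3 blocks, and largest block 2, the block sizes (in nonincreasing order) are [2, 1, 1].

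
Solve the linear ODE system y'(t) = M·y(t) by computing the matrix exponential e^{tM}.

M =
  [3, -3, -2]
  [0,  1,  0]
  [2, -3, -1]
e^{tM} =
  [2*t*exp(t) + exp(t), -3*t*exp(t), -2*t*exp(t)]
  [0, exp(t), 0]
  [2*t*exp(t), -3*t*exp(t), -2*t*exp(t) + exp(t)]

Strategy: write M = P · J · P⁻¹ where J is a Jordan canonical form, so e^{tM} = P · e^{tJ} · P⁻¹, and e^{tJ} can be computed block-by-block.

M has Jordan form
J =
  [1, 1, 0]
  [0, 1, 0]
  [0, 0, 1]
(up to reordering of blocks).

Per-block formulas:
  For a 1×1 block at λ = 1: exp(t · [1]) = [e^(1t)].
  For a 2×2 Jordan block J_2(1): exp(t · J_2(1)) = e^(1t)·(I + t·N), where N is the 2×2 nilpotent shift.

After assembling e^{tJ} and conjugating by P, we get:

e^{tM} =
  [2*t*exp(t) + exp(t), -3*t*exp(t), -2*t*exp(t)]
  [0, exp(t), 0]
  [2*t*exp(t), -3*t*exp(t), -2*t*exp(t) + exp(t)]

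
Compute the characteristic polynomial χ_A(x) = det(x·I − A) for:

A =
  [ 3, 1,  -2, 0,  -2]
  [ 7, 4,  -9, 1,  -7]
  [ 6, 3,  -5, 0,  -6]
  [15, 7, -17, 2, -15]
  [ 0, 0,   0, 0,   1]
x^5 - 5*x^4 + 10*x^3 - 10*x^2 + 5*x - 1

Expanding det(x·I − A) (e.g. by cofactor expansion or by noting that A is similar to its Jordan form J, which has the same characteristic polynomial as A) gives
  χ_A(x) = x^5 - 5*x^4 + 10*x^3 - 10*x^2 + 5*x - 1
which factors as (x - 1)^5. The eigenvalues (with algebraic multiplicities) are λ = 1 with multiplicity 5.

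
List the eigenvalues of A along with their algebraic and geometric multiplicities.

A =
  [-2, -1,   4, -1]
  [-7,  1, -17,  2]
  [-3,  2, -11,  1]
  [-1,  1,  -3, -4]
λ = -4: alg = 4, geom = 2

Step 1 — factor the characteristic polynomial to read off the algebraic multiplicities:
  χ_A(x) = (x + 4)^4

Step 2 — compute geometric multiplicities via the rank-nullity identity g(λ) = n − rank(A − λI):
  rank(A − (-4)·I) = 2, so dim ker(A − (-4)·I) = n − 2 = 2

Summary:
  λ = -4: algebraic multiplicity = 4, geometric multiplicity = 2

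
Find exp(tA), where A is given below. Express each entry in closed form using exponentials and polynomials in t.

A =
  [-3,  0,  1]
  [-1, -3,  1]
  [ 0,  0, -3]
e^{tA} =
  [exp(-3*t), 0, t*exp(-3*t)]
  [-t*exp(-3*t), exp(-3*t), -t^2*exp(-3*t)/2 + t*exp(-3*t)]
  [0, 0, exp(-3*t)]

Strategy: write A = P · J · P⁻¹ where J is a Jordan canonical form, so e^{tA} = P · e^{tJ} · P⁻¹, and e^{tJ} can be computed block-by-block.

A has Jordan form
J =
  [-3,  1,  0]
  [ 0, -3,  1]
  [ 0,  0, -3]
(up to reordering of blocks).

Per-block formulas:
  For a 3×3 Jordan block J_3(-3): exp(t · J_3(-3)) = e^(-3t)·(I + t·N + (t^2/2)·N^2), where N is the 3×3 nilpotent shift.

After assembling e^{tJ} and conjugating by P, we get:

e^{tA} =
  [exp(-3*t), 0, t*exp(-3*t)]
  [-t*exp(-3*t), exp(-3*t), -t^2*exp(-3*t)/2 + t*exp(-3*t)]
  [0, 0, exp(-3*t)]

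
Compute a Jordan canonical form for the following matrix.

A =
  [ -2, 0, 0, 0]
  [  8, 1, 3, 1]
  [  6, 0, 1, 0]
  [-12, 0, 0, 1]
J_1(-2) ⊕ J_2(1) ⊕ J_1(1)

The characteristic polynomial is
  det(x·I − A) = x^4 - x^3 - 3*x^2 + 5*x - 2 = (x - 1)^3*(x + 2)

Eigenvalues and multiplicities (the geometric multiplicity of λ is n − rank(A − λI), which equals the number of Jordan blocks for λ):
  λ = -2: algebraic multiplicity = 1, geometric multiplicity = 1
  λ = 1: algebraic multiplicity = 3, geometric multiplicity = 2

Determining the block sizes for each eigenvalue:
  λ = -2: one block (gm = 1), so the single block has size am = 1 → block sizes [1]
  λ = 1: 2 blocks summing to 3 forces exactly one block of size 2 and the rest size 1 → block sizes [2, 1]

Assembling the blocks gives a Jordan form
J =
  [-2, 0, 0, 0]
  [ 0, 1, 1, 0]
  [ 0, 0, 1, 0]
  [ 0, 0, 0, 1]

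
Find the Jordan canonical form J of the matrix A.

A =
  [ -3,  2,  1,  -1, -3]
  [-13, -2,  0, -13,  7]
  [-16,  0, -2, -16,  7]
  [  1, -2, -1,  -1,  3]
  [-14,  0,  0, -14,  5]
J_2(-2) ⊕ J_2(-2) ⊕ J_1(5)

The characteristic polynomial is
  det(x·I − A) = x^5 + 3*x^4 - 16*x^3 - 88*x^2 - 144*x - 80 = (x - 5)*(x + 2)^4

Eigenvalues and multiplicities (the geometric multiplicity of λ is n − rank(A − λI), which equals the number of Jordan blocks for λ):
  λ = -2: algebraic multiplicity = 4, geometric multiplicity = 2
  λ = 5: algebraic multiplicity = 1, geometric multiplicity = 1

Determining the block sizes for each eigenvalue:
  λ = -2: with am = 4 and gm = 2, the partition is not yet determined (e.g. several partitions of 4 into 2 parts exist). Let N = A − (-2)·I. Computing rank(N^1) = 3, rank(N^2) = 1; the number of blocks of size ≥ j is rank(N^{j−1}) − rank(N^j), giving [2, 2]. So we have 2 block(s) of size 2 → block sizes [2, 2]
  λ = 5: one block (gm = 1), so the single block has size am = 1 → block sizes [1]

Assembling the blocks gives a Jordan form
J =
  [-2,  1,  0,  0, 0]
  [ 0, -2,  0,  0, 0]
  [ 0,  0, -2,  1, 0]
  [ 0,  0,  0, -2, 0]
  [ 0,  0,  0,  0, 5]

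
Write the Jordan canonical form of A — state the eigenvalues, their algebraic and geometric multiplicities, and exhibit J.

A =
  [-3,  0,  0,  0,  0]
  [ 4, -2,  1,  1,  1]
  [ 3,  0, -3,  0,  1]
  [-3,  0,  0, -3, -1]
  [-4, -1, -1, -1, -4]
J_3(-3) ⊕ J_1(-3) ⊕ J_1(-3)

The characteristic polynomial is
  det(x·I − A) = x^5 + 15*x^4 + 90*x^3 + 270*x^2 + 405*x + 243 = (x + 3)^5

Eigenvalues and multiplicities (the geometric multiplicity of λ is n − rank(A − λI), which equals the number of Jordan blocks for λ):
  λ = -3: algebraic multiplicity = 5, geometric multiplicity = 3

Determining the block sizes for each eigenvalue:
  λ = -3: with am = 5 and gm = 3, the partition is not yet determined (e.g. several partitions of 5 into 3 parts exist). Let N = A − (-3)·I. Computing rank(N^1) = 2, rank(N^2) = 1, rank(N^3) = 0; the number of blocks of size ≥ j is rank(N^{j−1}) − rank(N^j), giving [3, 1, 1]. So we have 1 block(s) of size 3, 2 block(s) of size 1 → block sizes [3, 1, 1]

Assembling the blocks gives a Jordan form
J =
  [-3,  1,  0,  0,  0]
  [ 0, -3,  1,  0,  0]
  [ 0,  0, -3,  0,  0]
  [ 0,  0,  0, -3,  0]
  [ 0,  0,  0,  0, -3]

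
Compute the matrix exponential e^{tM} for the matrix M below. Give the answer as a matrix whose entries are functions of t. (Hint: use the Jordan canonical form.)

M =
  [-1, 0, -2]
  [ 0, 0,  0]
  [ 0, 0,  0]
e^{tM} =
  [exp(-t), 0, -2 + 2*exp(-t)]
  [0, 1, 0]
  [0, 0, 1]

Strategy: write M = P · J · P⁻¹ where J is a Jordan canonical form, so e^{tM} = P · e^{tJ} · P⁻¹, and e^{tJ} can be computed block-by-block.

M has Jordan form
J =
  [-1, 0, 0]
  [ 0, 0, 0]
  [ 0, 0, 0]
(up to reordering of blocks).

Per-block formulas:
  For a 1×1 block at λ = 0: exp(t · [0]) = [e^(0t)].
  For a 1×1 block at λ = -1: exp(t · [-1]) = [e^(-1t)].

After assembling e^{tJ} and conjugating by P, we get:

e^{tM} =
  [exp(-t), 0, -2 + 2*exp(-t)]
  [0, 1, 0]
  [0, 0, 1]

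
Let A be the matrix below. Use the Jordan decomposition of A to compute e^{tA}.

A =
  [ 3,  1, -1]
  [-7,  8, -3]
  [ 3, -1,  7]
e^{tA} =
  [-t^2*exp(6*t)/2 - 3*t*exp(6*t) + exp(6*t), t*exp(6*t), -t^2*exp(6*t)/2 - t*exp(6*t)]
  [-t^2*exp(6*t) - 7*t*exp(6*t), 2*t*exp(6*t) + exp(6*t), -t^2*exp(6*t) - 3*t*exp(6*t)]
  [t^2*exp(6*t)/2 + 3*t*exp(6*t), -t*exp(6*t), t^2*exp(6*t)/2 + t*exp(6*t) + exp(6*t)]

Strategy: write A = P · J · P⁻¹ where J is a Jordan canonical form, so e^{tA} = P · e^{tJ} · P⁻¹, and e^{tJ} can be computed block-by-block.

A has Jordan form
J =
  [6, 1, 0]
  [0, 6, 1]
  [0, 0, 6]
(up to reordering of blocks).

Per-block formulas:
  For a 3×3 Jordan block J_3(6): exp(t · J_3(6)) = e^(6t)·(I + t·N + (t^2/2)·N^2), where N is the 3×3 nilpotent shift.

After assembling e^{tJ} and conjugating by P, we get:

e^{tA} =
  [-t^2*exp(6*t)/2 - 3*t*exp(6*t) + exp(6*t), t*exp(6*t), -t^2*exp(6*t)/2 - t*exp(6*t)]
  [-t^2*exp(6*t) - 7*t*exp(6*t), 2*t*exp(6*t) + exp(6*t), -t^2*exp(6*t) - 3*t*exp(6*t)]
  [t^2*exp(6*t)/2 + 3*t*exp(6*t), -t*exp(6*t), t^2*exp(6*t)/2 + t*exp(6*t) + exp(6*t)]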